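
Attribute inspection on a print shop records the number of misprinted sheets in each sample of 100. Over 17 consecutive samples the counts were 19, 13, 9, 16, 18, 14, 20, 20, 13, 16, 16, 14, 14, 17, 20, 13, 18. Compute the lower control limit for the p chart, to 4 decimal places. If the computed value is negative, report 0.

p̄ = Σdᵢ / (k·n) = 270 / (17 × 100) = 0.15882
LCL = p̄ − 3·√(p̄(1−p̄)/n) = 0.15882 − 3 × 0.03655 = 0.04917

0.0492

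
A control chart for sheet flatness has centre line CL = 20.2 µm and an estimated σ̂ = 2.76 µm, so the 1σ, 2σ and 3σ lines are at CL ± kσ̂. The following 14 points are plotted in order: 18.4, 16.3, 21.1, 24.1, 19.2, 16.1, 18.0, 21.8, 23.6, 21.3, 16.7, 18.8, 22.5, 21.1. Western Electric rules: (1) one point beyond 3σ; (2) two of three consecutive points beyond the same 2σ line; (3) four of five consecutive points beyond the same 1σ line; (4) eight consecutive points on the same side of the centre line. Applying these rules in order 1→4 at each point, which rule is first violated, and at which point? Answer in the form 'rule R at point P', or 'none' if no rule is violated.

Zone of each point (C = within 1σ̂, B = 1σ̂–2σ̂, A = 2σ̂–3σ̂, * = beyond 3σ̂; sign = side of CL): 1:-C, 2:-B, 3:+C, 4:+B, 5:-C, 6:-B, 7:-C, 8:+C, 9:+B, 10:+C, 11:-B, 12:-C, 13:+C, 14:+C
No rule fires across all 14 points.

none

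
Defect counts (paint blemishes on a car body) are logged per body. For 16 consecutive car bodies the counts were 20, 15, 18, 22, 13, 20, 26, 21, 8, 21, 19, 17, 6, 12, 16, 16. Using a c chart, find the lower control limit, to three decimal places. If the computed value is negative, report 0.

4.551

c̄ = (20 + 15 + 18 + 22 + 13 + 20 + 26 + 21 + 8 + 21 + 19 + 17 + 6 + 12 + 16 + 16) / 16 = 270 / 16 = 16.8750
LCL = c̄ − 3√c̄ = 16.8750 − 3 × 4.1079 = 4.5512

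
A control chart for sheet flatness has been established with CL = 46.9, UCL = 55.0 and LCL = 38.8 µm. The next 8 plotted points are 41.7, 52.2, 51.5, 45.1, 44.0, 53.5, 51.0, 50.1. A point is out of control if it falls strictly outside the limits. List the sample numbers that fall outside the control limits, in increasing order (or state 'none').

All 8 points lie within [38.8, 55.0].

none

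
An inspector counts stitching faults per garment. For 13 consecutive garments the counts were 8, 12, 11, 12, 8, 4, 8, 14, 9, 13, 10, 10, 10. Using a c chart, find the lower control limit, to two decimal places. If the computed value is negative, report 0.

0.47

c̄ = (8 + 12 + 11 + 12 + 8 + 4 + 8 + 14 + 9 + 13 + 10 + 10 + 10) / 13 = 129 / 13 = 9.9231
LCL = c̄ − 3√c̄ = 9.9231 − 3 × 3.1501 = 0.4728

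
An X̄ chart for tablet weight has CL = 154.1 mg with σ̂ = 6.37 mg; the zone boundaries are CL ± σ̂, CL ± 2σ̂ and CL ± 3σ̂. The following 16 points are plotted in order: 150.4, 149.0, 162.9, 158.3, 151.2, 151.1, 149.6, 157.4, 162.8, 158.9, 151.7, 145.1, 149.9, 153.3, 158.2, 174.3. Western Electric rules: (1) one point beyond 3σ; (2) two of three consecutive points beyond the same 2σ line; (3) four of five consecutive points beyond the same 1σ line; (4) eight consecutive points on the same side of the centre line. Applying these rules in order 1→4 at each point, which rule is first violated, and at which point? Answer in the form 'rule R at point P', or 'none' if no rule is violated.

Zone of each point (C = within 1σ̂, B = 1σ̂–2σ̂, A = 2σ̂–3σ̂, * = beyond 3σ̂; sign = side of CL): 1:-C, 2:-C, 3:+B, 4:+C, 5:-C, 6:-C, 7:-C, 8:+C, 9:+B, 10:+C, 11:-C, 12:-B, 13:-C, 14:-C, 15:+C, 16:+*
Rule 1 (one point beyond the 3σ limits) is satisfied at point 16.

rule 1 at point 16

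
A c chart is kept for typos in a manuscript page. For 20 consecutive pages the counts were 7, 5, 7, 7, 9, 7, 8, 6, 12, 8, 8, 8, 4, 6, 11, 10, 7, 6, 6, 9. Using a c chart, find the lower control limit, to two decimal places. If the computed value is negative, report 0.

c̄ = (7 + 5 + 7 + 7 + 9 + 7 + 8 + 6 + 12 + 8 + 8 + 8 + 4 + 6 + 11 + 10 + 7 + 6 + 6 + 9) / 20 = 151 / 20 = 7.5500
LCL = c̄ − 3√c̄ = 7.5500 − 3 × 2.7477 = -0.6932 → 0 (cannot be negative)

0.00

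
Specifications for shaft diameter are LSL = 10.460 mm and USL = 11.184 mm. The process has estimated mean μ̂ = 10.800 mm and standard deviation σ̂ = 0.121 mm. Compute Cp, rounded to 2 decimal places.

1.00

Cp = (USL − LSL) / (6σ̂) = (11.184 − 10.460) / (6 × 0.121) = 0.7240 / 0.7260 = 0.9972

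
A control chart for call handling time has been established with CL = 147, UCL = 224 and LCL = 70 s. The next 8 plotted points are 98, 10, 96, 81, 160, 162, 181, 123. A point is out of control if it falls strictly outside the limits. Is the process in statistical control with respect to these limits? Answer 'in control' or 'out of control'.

out of control

Compare each point to [70, 224]: sample 2 = 10 < LCL.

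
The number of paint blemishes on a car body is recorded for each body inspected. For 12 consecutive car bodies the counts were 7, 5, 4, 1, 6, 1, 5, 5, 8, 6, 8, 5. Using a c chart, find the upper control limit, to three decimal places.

c̄ = (7 + 5 + 4 + 1 + 6 + 1 + 5 + 5 + 8 + 6 + 8 + 5) / 12 = 61 / 12 = 5.0833
UCL = c̄ + 3√c̄ = 5.0833 + 3 × √5.0833 = 5.0833 + 3 × 2.2546 = 11.8472

11.847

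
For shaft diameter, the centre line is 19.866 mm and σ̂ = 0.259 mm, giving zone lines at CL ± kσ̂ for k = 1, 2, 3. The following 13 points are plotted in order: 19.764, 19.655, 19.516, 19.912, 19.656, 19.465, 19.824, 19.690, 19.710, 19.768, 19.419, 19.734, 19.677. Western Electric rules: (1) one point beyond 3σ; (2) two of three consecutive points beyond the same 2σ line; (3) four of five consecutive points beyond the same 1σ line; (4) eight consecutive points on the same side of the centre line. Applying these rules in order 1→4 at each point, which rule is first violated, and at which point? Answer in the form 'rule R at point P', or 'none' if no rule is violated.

Zone of each point (C = within 1σ̂, B = 1σ̂–2σ̂, A = 2σ̂–3σ̂, * = beyond 3σ̂; sign = side of CL): 1:-C, 2:-C, 3:-B, 4:+C, 5:-C, 6:-B, 7:-C, 8:-C, 9:-C, 10:-C, 11:-B, 12:-C, 13:-C
Rule 4 (eight consecutive points on the same side of the centre line) is satisfied at point 12.

rule 4 at point 12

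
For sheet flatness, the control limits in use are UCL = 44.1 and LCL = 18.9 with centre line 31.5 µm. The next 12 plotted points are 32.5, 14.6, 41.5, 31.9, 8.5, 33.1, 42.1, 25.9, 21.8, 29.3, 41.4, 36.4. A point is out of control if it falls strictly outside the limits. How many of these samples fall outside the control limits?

Compare each point to [18.9, 44.1]: sample 2 = 14.6 < LCL; sample 5 = 8.5 < LCL.

2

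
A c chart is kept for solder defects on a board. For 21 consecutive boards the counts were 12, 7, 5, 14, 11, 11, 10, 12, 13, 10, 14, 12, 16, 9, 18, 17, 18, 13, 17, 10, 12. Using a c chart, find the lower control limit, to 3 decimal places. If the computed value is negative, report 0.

1.852

c̄ = (12 + 7 + 5 + 14 + 11 + 11 + 10 + 12 + 13 + 10 + 14 + 12 + 16 + 9 + 18 + 17 + 18 + 13 + 17 + 10 + 12) / 21 = 261 / 21 = 12.4286
LCL = c̄ − 3√c̄ = 12.4286 − 3 × 3.5254 = 1.8523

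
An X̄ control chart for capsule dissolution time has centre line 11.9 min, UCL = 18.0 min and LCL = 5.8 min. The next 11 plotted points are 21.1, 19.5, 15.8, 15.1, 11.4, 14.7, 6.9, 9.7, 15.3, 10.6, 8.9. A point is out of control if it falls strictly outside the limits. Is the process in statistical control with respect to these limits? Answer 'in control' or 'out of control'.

out of control

Compare each point to [5.8, 18.0]: sample 1 = 21.1 > UCL; sample 2 = 19.5 > UCL.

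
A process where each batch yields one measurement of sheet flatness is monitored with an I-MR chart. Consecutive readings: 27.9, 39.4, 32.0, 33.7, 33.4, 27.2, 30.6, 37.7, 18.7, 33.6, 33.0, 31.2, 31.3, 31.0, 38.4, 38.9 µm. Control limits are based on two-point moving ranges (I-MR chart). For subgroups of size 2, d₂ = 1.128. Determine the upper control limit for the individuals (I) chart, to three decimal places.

46.949

X̄ = (27.9 + 39.4 + 32.0 + 33.7 + 33.4 + 27.2 + 30.6 + 37.7 + 18.7 + 33.6 + 33.0 + 31.2 + 31.3 + 31.0 + 38.4 + 38.9) / 16 = 32.3750
Moving ranges: 11.5, 7.4, 1.7, 0.3, 6.2, 3.4, 7.1, 19.0, 14.9, 0.6, 1.8, 0.1, 0.3, 7.4, 0.5; M̄R̄ = 82.2000 / 15 = 5.4800
UCL = X̄ + 3·M̄R̄/d₂ = 32.3750 + 3 × 5.4800 / 1.128 = 46.9495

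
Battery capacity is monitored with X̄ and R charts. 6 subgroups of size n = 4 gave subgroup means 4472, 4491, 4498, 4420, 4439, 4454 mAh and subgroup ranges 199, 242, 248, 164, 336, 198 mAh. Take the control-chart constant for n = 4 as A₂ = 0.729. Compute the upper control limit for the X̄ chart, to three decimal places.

X̄̄ = (4472 + 4491 + 4498 + 4420 + 4439 + 4454) / 6 = 26774.0000 / 6 = 4462.3333
R̄ = (199 + 242 + 248 + 164 + 336 + 198) / 6 = 1387.0000 / 6 = 231.1667
UCL = X̄̄ + A₂·R̄ = 4462.3333 + 0.729 × 231.1667 = 4630.8538

4630.854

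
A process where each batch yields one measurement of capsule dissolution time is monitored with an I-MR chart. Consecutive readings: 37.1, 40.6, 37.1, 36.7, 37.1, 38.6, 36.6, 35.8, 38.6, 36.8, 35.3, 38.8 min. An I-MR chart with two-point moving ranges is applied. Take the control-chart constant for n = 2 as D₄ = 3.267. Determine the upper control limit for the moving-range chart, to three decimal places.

Moving ranges: 3.5, 3.5, 0.4, 0.4, 1.5, 2.0, 0.8, 2.8, 1.8, 1.5, 3.5; M̄R̄ = 21.7000 / 11 = 1.9727
UCL_MR = D₄·M̄R̄ = 3.267 × 1.9727 = 6.4449

6.445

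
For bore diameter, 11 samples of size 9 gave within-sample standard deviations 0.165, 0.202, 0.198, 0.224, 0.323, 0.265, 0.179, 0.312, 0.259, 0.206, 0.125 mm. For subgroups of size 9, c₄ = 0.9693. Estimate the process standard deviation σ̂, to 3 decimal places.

s̄ = (0.165 + 0.202 + 0.198 + 0.224 + 0.323 + 0.265 + 0.179 + 0.312 + 0.259 + 0.206 + 0.125) / 11 = 0.2235
σ̂ = s̄ / c₄ = 0.2235 / 0.9693 = 0.2305

0.231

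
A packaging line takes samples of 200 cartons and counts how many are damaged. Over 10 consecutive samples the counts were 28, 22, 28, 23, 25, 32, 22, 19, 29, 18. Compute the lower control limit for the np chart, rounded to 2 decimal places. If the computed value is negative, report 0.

10.67

p̄ = Σdᵢ / (k·n) = 246 / (10 × 200) = 0.12300
LCL = np̄ − 3·√(np̄(1−p̄)) = 24.6000 − 3 × 4.6448 = 10.6656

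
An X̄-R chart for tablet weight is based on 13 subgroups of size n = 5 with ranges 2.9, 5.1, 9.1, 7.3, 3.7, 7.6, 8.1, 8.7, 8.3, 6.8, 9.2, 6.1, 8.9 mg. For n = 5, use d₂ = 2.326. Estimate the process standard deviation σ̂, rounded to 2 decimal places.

3.04

R̄ = (2.9 + 5.1 + 9.1 + 7.3 + 3.7 + 7.6 + 8.1 + 8.7 + 8.3 + 6.8 + 9.2 + 6.1 + 8.9) / 13 = 7.0615
σ̂ = R̄ / d₂ = 7.0615 / 2.326 = 3.0359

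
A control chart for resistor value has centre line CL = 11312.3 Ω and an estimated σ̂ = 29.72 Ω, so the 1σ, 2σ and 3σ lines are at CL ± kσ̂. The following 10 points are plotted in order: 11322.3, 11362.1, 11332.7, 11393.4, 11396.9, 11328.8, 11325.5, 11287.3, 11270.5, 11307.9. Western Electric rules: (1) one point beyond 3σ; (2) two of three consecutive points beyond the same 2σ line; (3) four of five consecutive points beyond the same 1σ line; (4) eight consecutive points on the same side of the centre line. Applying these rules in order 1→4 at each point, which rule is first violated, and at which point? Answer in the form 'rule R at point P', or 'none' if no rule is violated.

Zone of each point (C = within 1σ̂, B = 1σ̂–2σ̂, A = 2σ̂–3σ̂, * = beyond 3σ̂; sign = side of CL): 1:+C, 2:+B, 3:+C, 4:+A, 5:+A, 6:+C, 7:+C, 8:-C, 9:-B, 10:-C
Rule 2 (two of three consecutive points beyond the same 2σ limit) is satisfied at point 5.

rule 2 at point 5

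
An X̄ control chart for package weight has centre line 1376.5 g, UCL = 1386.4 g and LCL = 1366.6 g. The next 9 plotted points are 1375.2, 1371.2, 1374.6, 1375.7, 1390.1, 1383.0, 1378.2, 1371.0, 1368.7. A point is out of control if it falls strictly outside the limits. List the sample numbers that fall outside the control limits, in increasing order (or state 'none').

Compare each point to [1366.6, 1386.4]: sample 5 = 1390.1 > UCL.

5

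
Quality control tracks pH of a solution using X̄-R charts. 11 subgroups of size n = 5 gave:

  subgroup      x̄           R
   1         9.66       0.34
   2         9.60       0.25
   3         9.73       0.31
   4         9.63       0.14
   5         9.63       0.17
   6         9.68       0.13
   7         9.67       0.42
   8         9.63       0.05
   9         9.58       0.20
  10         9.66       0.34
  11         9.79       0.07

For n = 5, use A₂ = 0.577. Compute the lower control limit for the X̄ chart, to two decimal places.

X̄̄ = (9.66 + 9.60 + 9.73 + 9.63 + 9.63 + 9.68 + 9.67 + 9.63 + 9.58 + 9.66 + 9.79) / 11 = 106.2600 / 11 = 9.6600
R̄ = (0.34 + 0.25 + 0.31 + 0.14 + 0.17 + 0.13 + 0.42 + 0.05 + 0.20 + 0.34 + 0.07) / 11 = 2.4200 / 11 = 0.2200
LCL = X̄̄ − A₂·R̄ = 9.6600 − 0.577 × 0.2200 = 9.5331

9.53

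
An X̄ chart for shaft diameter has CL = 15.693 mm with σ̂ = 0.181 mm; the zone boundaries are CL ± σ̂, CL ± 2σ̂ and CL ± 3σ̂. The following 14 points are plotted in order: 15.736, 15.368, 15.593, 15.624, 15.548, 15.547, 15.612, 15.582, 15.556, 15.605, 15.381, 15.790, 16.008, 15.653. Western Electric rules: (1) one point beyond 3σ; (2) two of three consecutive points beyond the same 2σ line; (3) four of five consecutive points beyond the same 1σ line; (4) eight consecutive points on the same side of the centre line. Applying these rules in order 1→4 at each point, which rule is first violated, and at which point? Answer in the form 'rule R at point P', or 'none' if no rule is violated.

Zone of each point (C = within 1σ̂, B = 1σ̂–2σ̂, A = 2σ̂–3σ̂, * = beyond 3σ̂; sign = side of CL): 1:+C, 2:-B, 3:-C, 4:-C, 5:-C, 6:-C, 7:-C, 8:-C, 9:-C, 10:-C, 11:-B, 12:+C, 13:+B, 14:-C
Rule 4 (eight consecutive points on the same side of the centre line) is satisfied at point 9.

rule 4 at point 9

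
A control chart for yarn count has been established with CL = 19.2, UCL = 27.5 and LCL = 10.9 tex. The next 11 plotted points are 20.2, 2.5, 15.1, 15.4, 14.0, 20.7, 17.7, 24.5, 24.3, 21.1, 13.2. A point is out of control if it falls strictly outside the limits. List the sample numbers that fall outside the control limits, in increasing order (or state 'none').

Compare each point to [10.9, 27.5]: sample 2 = 2.5 < LCL.

2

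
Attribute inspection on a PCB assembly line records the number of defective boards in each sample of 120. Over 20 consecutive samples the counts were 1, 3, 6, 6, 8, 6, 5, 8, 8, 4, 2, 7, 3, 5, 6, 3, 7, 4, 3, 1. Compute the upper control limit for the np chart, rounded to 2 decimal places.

11.24

p̄ = Σdᵢ / (k·n) = 96 / (20 × 120) = 0.04000
UCL = np̄ + 3·√(np̄(1−p̄)) = 4.8000 + 3 × √(4.8000×0.96000) = 4.8000 + 3 × 2.1466 = 11.2399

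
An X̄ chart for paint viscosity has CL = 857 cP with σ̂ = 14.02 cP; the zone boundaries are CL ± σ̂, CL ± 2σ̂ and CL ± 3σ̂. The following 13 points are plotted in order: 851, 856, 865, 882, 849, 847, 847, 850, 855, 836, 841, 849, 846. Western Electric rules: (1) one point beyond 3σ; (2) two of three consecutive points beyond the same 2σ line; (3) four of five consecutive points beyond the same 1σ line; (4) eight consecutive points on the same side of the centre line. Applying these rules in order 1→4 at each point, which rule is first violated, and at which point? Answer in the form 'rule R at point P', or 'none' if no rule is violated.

rule 4 at point 12

Zone of each point (C = within 1σ̂, B = 1σ̂–2σ̂, A = 2σ̂–3σ̂, * = beyond 3σ̂; sign = side of CL): 1:-C, 2:-C, 3:+C, 4:+B, 5:-C, 6:-C, 7:-C, 8:-C, 9:-C, 10:-B, 11:-B, 12:-C, 13:-C
Rule 4 (eight consecutive points on the same side of the centre line) is satisfied at point 12.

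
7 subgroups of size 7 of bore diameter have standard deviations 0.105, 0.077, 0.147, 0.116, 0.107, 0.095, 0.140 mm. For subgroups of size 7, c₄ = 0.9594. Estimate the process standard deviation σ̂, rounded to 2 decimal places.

0.12

s̄ = (0.105 + 0.077 + 0.147 + 0.116 + 0.107 + 0.095 + 0.140) / 7 = 0.1124
σ̂ = s̄ / c₄ = 0.1124 / 0.9594 = 0.1172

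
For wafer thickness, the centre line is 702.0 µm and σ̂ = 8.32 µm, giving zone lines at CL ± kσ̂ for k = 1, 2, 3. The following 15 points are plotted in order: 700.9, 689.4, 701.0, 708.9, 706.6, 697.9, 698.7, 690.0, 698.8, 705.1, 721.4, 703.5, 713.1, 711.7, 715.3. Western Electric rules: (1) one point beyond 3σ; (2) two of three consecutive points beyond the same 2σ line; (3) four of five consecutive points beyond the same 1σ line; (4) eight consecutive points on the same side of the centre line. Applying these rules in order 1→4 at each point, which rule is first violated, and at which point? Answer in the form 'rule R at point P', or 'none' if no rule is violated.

rule 3 at point 15

Zone of each point (C = within 1σ̂, B = 1σ̂–2σ̂, A = 2σ̂–3σ̂, * = beyond 3σ̂; sign = side of CL): 1:-C, 2:-B, 3:-C, 4:+C, 5:+C, 6:-C, 7:-C, 8:-B, 9:-C, 10:+C, 11:+A, 12:+C, 13:+B, 14:+B, 15:+B
Rule 3 (four of five consecutive points beyond the same 1σ limit) is satisfied at point 15.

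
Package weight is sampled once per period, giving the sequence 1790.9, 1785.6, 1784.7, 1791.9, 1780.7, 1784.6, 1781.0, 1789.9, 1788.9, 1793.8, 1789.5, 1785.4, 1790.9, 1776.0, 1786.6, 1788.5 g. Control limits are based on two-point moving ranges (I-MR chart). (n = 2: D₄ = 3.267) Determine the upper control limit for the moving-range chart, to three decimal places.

Moving ranges: 5.3, 0.9, 7.2, 11.2, 3.9, 3.6, 8.9, 1.0, 4.9, 4.3, 4.1, 5.5, 14.9, 10.6, 1.9; M̄R̄ = 88.2000 / 15 = 5.8800
UCL_MR = D₄·M̄R̄ = 3.267 × 5.8800 = 19.2100

19.210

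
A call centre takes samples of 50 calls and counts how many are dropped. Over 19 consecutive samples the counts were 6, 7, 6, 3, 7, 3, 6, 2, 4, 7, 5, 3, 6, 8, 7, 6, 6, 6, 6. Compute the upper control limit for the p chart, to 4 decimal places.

0.2419

p̄ = Σdᵢ / (k·n) = 104 / (19 × 50) = 0.10947
UCL = p̄ + 3·√(p̄(1−p̄)/n) = 0.10947 + 3 × √(0.10947×0.89053/50) = 0.10947 + 3 × 0.04416 = 0.24194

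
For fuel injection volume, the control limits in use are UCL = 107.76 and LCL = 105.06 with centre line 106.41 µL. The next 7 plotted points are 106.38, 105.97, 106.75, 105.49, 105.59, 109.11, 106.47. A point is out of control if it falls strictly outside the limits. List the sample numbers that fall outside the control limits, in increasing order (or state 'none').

Compare each point to [105.06, 107.76]: sample 6 = 109.11 > UCL.

6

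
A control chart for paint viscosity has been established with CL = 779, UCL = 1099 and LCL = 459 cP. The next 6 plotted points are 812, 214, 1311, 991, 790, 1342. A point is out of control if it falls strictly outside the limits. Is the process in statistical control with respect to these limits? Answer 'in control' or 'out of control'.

out of control

Compare each point to [459, 1099]: sample 2 = 214 < LCL; sample 3 = 1311 > UCL; sample 6 = 1342 > UCL.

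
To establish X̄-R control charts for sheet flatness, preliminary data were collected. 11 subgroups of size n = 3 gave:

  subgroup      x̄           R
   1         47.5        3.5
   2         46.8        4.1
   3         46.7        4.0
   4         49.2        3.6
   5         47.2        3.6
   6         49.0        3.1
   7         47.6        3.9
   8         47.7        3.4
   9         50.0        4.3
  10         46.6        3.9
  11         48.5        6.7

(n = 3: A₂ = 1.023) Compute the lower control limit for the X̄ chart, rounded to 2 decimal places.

43.79

X̄̄ = (47.5 + 46.8 + 46.7 + 49.2 + 47.2 + 49.0 + 47.6 + 47.7 + 50.0 + 46.6 + 48.5) / 11 = 526.8000 / 11 = 47.8909
R̄ = (3.5 + 4.1 + 4.0 + 3.6 + 3.6 + 3.1 + 3.9 + 3.4 + 4.3 + 3.9 + 6.7) / 11 = 44.1000 / 11 = 4.0091
LCL = X̄̄ − A₂·R̄ = 47.8909 − 1.023 × 4.0091 = 43.7896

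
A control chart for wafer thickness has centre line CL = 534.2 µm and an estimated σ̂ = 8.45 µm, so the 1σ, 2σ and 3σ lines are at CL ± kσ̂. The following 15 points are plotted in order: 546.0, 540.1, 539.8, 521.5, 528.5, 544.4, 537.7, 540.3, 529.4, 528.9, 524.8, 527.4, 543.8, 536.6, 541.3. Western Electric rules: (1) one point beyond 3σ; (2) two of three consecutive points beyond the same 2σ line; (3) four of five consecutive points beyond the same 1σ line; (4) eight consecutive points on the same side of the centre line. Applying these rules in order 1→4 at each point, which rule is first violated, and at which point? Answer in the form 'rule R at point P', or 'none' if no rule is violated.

none

Zone of each point (C = within 1σ̂, B = 1σ̂–2σ̂, A = 2σ̂–3σ̂, * = beyond 3σ̂; sign = side of CL): 1:+B, 2:+C, 3:+C, 4:-B, 5:-C, 6:+B, 7:+C, 8:+C, 9:-C, 10:-C, 11:-B, 12:-C, 13:+B, 14:+C, 15:+C
No rule fires across all 15 points.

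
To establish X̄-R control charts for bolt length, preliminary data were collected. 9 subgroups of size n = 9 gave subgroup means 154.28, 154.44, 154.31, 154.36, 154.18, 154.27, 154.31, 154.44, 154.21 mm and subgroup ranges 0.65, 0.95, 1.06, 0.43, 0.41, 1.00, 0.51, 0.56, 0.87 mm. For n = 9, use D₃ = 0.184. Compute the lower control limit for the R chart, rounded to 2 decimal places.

R̄ = (0.65 + 0.95 + 1.06 + 0.43 + 0.41 + 1.00 + 0.51 + 0.56 + 0.87) / 9 = 6.4400 / 9 = 0.7156
LCL_R = D₃·R̄ = 0.184 × 0.7156 = 0.1317

0.13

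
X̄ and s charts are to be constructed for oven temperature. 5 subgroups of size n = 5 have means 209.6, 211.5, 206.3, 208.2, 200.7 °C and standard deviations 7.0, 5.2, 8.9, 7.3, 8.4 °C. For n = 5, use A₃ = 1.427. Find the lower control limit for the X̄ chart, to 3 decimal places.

196.757

X̄̄ = (209.6 + 211.5 + 206.3 + 208.2 + 200.7) / 5 = 207.2600
s̄ = (7.0 + 5.2 + 8.9 + 7.3 + 8.4) / 5 = 7.3600
LCL = X̄̄ − A₃·s̄ = 207.2600 − 1.427 × 7.3600 = 196.7573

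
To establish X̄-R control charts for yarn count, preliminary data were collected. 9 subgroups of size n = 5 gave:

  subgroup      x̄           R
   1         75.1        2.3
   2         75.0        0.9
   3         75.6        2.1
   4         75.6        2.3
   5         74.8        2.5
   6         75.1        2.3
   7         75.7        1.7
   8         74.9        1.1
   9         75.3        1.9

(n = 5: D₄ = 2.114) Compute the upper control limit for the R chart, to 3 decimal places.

4.017

R̄ = (2.3 + 0.9 + 2.1 + 2.3 + 2.5 + 2.3 + 1.7 + 1.1 + 1.9) / 9 = 17.1000 / 9 = 1.9000
UCL_R = D₄·R̄ = 2.114 × 1.9000 = 4.0166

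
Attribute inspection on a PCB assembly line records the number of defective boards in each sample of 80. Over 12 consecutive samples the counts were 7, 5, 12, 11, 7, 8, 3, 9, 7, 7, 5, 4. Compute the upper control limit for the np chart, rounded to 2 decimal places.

14.71

p̄ = Σdᵢ / (k·n) = 85 / (12 × 80) = 0.08854
UCL = np̄ + 3·√(np̄(1−p̄)) = 7.0833 + 3 × √(7.0833×0.91146) = 7.0833 + 3 × 2.5409 = 14.7060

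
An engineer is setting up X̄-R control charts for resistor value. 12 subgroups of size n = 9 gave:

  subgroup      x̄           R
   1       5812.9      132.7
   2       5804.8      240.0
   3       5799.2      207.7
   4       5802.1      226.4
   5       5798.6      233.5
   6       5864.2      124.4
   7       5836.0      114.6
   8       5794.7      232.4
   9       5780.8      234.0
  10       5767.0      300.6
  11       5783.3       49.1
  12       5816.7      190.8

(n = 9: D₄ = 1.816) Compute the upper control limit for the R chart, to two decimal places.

R̄ = (132.7 + 240.0 + 207.7 + 226.4 + 233.5 + 124.4 + 114.6 + 232.4 + 234.0 + 300.6 + 49.1 + 190.8) / 12 = 2286.2000 / 12 = 190.5167
UCL_R = D₄·R̄ = 1.816 × 190.5167 = 345.9783

345.98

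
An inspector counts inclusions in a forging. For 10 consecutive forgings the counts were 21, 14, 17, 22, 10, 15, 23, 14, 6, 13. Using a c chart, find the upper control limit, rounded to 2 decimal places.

c̄ = (21 + 14 + 17 + 22 + 10 + 15 + 23 + 14 + 6 + 13) / 10 = 155 / 10 = 15.5000
UCL = c̄ + 3√c̄ = 15.5000 + 3 × √15.5000 = 15.5000 + 3 × 3.9370 = 27.3110

27.31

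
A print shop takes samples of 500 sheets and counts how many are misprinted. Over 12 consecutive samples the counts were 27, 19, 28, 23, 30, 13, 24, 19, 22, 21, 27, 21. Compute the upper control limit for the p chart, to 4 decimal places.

0.0737

p̄ = Σdᵢ / (k·n) = 274 / (12 × 500) = 0.04567
UCL = p̄ + 3·√(p̄(1−p̄)/n) = 0.04567 + 3 × √(0.04567×0.95433/500) = 0.04567 + 3 × 0.00934 = 0.07367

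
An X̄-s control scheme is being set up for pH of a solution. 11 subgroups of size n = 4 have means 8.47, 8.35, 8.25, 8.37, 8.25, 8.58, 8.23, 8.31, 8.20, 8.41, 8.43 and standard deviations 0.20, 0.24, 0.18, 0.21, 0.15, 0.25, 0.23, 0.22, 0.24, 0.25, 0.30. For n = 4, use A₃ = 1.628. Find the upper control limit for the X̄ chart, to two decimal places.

X̄̄ = (8.47 + 8.35 + 8.25 + 8.37 + 8.25 + 8.58 + 8.23 + 8.31 + 8.20 + 8.41 + 8.43) / 11 = 8.3500
s̄ = (0.20 + 0.24 + 0.18 + 0.21 + 0.15 + 0.25 + 0.23 + 0.22 + 0.24 + 0.25 + 0.30) / 11 = 0.2245
UCL = X̄̄ + A₃·s̄ = 8.3500 + 1.628 × 0.2245 = 8.7156

8.72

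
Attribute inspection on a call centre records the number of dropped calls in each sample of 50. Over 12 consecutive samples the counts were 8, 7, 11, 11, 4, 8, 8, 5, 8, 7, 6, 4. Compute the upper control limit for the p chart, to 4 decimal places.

0.2944

p̄ = Σdᵢ / (k·n) = 87 / (12 × 50) = 0.14500
UCL = p̄ + 3·√(p̄(1−p̄)/n) = 0.14500 + 3 × √(0.14500×0.85500/50) = 0.14500 + 3 × 0.04979 = 0.29438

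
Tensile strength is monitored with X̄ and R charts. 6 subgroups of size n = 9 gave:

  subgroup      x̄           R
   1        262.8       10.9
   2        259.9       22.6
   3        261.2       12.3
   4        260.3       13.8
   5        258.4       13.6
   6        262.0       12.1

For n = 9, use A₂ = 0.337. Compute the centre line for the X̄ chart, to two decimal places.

X̄̄ = (262.8 + 259.9 + 261.2 + 260.3 + 258.4 + 262.0) / 6 = 1564.6000 / 6 = 260.7667
CL = X̄̄ = 260.7667

260.77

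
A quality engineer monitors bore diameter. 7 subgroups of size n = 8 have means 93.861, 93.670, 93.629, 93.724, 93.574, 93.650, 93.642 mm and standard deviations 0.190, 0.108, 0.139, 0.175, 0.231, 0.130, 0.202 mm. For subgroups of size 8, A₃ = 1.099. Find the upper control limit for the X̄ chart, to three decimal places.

93.863

X̄̄ = (93.861 + 93.670 + 93.629 + 93.724 + 93.574 + 93.650 + 93.642) / 7 = 93.6786
s̄ = (0.190 + 0.108 + 0.139 + 0.175 + 0.231 + 0.130 + 0.202) / 7 = 0.1679
UCL = X̄̄ + A₃·s̄ = 93.6786 + 1.099 × 0.1679 = 93.8630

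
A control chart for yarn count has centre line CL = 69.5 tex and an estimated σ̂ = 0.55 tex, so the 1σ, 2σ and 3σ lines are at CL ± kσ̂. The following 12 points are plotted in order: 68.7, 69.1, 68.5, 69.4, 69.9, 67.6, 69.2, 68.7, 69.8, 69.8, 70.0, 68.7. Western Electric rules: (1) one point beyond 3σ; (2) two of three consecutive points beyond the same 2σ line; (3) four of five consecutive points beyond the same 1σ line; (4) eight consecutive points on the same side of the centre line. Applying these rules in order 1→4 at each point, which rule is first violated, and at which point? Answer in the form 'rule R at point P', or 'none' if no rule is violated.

rule 1 at point 6

Zone of each point (C = within 1σ̂, B = 1σ̂–2σ̂, A = 2σ̂–3σ̂, * = beyond 3σ̂; sign = side of CL): 1:-B, 2:-C, 3:-B, 4:-C, 5:+C, 6:-*, 7:-C, 8:-B, 9:+C, 10:+C, 11:+C, 12:-B
Rule 1 (one point beyond the 3σ limits) is satisfied at point 6.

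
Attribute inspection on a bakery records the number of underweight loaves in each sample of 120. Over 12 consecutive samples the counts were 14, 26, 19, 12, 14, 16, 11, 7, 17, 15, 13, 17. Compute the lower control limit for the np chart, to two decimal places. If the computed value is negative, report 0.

4.19

p̄ = Σdᵢ / (k·n) = 181 / (12 × 120) = 0.12569
LCL = np̄ − 3·√(np̄(1−p̄)) = 15.0833 − 3 × 3.6315 = 4.1890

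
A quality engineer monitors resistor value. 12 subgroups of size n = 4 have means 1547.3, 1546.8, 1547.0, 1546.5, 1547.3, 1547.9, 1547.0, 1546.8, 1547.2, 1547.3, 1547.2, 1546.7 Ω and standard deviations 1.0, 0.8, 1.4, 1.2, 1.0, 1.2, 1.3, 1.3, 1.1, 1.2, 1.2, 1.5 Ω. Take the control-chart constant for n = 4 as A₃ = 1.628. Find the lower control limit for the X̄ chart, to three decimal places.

X̄̄ = (1547.3 + 1546.8 + 1547.0 + 1546.5 + 1547.3 + 1547.9 + 1547.0 + 1546.8 + 1547.2 + 1547.3 + 1547.2 + 1546.7) / 12 = 1547.0833
s̄ = (1.0 + 0.8 + 1.4 + 1.2 + 1.0 + 1.2 + 1.3 + 1.3 + 1.1 + 1.2 + 1.2 + 1.5) / 12 = 1.1833
LCL = X̄̄ − A₃·s̄ = 1547.0833 − 1.628 × 1.1833 = 1545.1569

1545.157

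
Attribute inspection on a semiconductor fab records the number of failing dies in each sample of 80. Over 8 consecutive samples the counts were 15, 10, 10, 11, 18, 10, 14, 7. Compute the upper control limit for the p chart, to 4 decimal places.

p̄ = Σdᵢ / (k·n) = 95 / (8 × 80) = 0.14844
UCL = p̄ + 3·√(p̄(1−p̄)/n) = 0.14844 + 3 × √(0.14844×0.85156/80) = 0.14844 + 3 × 0.03975 = 0.26769

0.2677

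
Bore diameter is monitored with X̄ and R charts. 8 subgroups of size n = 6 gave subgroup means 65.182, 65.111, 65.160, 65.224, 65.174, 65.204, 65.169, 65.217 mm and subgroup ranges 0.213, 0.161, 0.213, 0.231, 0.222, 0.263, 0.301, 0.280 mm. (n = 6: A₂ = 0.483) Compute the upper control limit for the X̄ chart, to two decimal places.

65.29

X̄̄ = (65.182 + 65.111 + 65.160 + 65.224 + 65.174 + 65.204 + 65.169 + 65.217) / 8 = 521.4410 / 8 = 65.1801
R̄ = (0.213 + 0.161 + 0.213 + 0.231 + 0.222 + 0.263 + 0.301 + 0.280) / 8 = 1.8840 / 8 = 0.2355
UCL = X̄̄ + A₂·R̄ = 65.1801 + 0.483 × 0.2355 = 65.2939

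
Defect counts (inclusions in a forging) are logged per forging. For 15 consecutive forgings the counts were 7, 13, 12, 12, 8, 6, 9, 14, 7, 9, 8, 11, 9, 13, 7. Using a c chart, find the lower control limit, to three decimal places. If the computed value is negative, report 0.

c̄ = (7 + 13 + 12 + 12 + 8 + 6 + 9 + 14 + 7 + 9 + 8 + 11 + 9 + 13 + 7) / 15 = 145 / 15 = 9.6667
LCL = c̄ − 3√c̄ = 9.6667 − 3 × 3.1091 = 0.3393

0.339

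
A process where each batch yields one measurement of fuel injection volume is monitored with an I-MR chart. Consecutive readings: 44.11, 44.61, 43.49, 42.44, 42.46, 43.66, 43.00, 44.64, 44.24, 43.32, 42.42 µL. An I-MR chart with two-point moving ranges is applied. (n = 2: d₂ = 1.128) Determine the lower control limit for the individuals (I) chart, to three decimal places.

41.253

X̄ = (44.11 + 44.61 + 43.49 + 42.44 + 42.46 + 43.66 + 43.00 + 44.64 + 44.24 + 43.32 + 42.42) / 11 = 43.4900
Moving ranges: 0.50, 1.12, 1.05, 0.02, 1.20, 0.66, 1.64, 0.40, 0.92, 0.90; M̄R̄ = 8.4100 / 10 = 0.8410
LCL = X̄ − 3·M̄R̄/d₂ = 43.4900 − 3 × 0.8410 / 1.128 = 41.2533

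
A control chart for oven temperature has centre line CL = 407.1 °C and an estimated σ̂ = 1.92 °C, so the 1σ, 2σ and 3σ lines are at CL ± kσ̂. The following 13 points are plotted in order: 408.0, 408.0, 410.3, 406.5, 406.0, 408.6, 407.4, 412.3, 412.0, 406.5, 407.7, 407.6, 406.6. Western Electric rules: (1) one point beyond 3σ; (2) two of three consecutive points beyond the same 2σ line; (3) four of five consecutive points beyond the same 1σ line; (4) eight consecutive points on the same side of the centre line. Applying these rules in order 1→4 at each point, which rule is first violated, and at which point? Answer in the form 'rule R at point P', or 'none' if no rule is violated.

rule 2 at point 9

Zone of each point (C = within 1σ̂, B = 1σ̂–2σ̂, A = 2σ̂–3σ̂, * = beyond 3σ̂; sign = side of CL): 1:+C, 2:+C, 3:+B, 4:-C, 5:-C, 6:+C, 7:+C, 8:+A, 9:+A, 10:-C, 11:+C, 12:+C, 13:-C
Rule 2 (two of three consecutive points beyond the same 2σ limit) is satisfied at point 9.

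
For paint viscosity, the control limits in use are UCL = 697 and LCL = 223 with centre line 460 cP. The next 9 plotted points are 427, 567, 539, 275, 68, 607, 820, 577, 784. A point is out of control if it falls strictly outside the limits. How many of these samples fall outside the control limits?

Compare each point to [223, 697]: sample 5 = 68 < LCL; sample 7 = 820 > UCL; sample 9 = 784 > UCL.

3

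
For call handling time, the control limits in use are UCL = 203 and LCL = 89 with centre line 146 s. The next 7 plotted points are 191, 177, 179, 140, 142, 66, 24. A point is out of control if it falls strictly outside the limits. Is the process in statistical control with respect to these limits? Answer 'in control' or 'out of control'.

Compare each point to [89, 203]: sample 6 = 66 < LCL; sample 7 = 24 < LCL.

out of control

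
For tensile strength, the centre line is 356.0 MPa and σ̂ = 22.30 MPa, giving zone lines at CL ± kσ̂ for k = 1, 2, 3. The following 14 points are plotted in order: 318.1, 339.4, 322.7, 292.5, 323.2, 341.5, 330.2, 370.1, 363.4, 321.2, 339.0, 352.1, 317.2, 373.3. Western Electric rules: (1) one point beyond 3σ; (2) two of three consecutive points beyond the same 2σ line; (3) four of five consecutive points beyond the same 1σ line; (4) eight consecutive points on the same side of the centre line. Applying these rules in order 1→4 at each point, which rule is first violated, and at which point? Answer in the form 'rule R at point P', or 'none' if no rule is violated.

rule 3 at point 5

Zone of each point (C = within 1σ̂, B = 1σ̂–2σ̂, A = 2σ̂–3σ̂, * = beyond 3σ̂; sign = side of CL): 1:-B, 2:-C, 3:-B, 4:-A, 5:-B, 6:-C, 7:-B, 8:+C, 9:+C, 10:-B, 11:-C, 12:-C, 13:-B, 14:+C
Rule 3 (four of five consecutive points beyond the same 1σ limit) is satisfied at point 5.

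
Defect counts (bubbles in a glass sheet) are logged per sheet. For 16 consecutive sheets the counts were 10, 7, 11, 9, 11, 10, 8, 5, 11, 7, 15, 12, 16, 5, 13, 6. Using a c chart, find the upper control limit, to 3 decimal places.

19.117

c̄ = (10 + 7 + 11 + 9 + 11 + 10 + 8 + 5 + 11 + 7 + 15 + 12 + 16 + 5 + 13 + 6) / 16 = 156 / 16 = 9.7500
UCL = c̄ + 3√c̄ = 9.7500 + 3 × √9.7500 = 9.7500 + 3 × 3.1225 = 19.1175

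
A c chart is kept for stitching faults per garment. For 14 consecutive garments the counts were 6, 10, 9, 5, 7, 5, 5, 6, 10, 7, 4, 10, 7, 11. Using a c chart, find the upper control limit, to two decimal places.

15.38

c̄ = (6 + 10 + 9 + 5 + 7 + 5 + 5 + 6 + 10 + 7 + 4 + 10 + 7 + 11) / 14 = 102 / 14 = 7.2857
UCL = c̄ + 3√c̄ = 7.2857 + 3 × √7.2857 = 7.2857 + 3 × 2.6992 = 15.3833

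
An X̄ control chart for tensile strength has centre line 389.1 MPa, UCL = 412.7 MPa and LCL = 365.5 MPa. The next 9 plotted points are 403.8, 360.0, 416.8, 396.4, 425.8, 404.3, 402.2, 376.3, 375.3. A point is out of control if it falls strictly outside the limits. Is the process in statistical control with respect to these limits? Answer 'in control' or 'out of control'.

Compare each point to [365.5, 412.7]: sample 2 = 360.0 < LCL; sample 3 = 416.8 > UCL; sample 5 = 425.8 > UCL.

out of control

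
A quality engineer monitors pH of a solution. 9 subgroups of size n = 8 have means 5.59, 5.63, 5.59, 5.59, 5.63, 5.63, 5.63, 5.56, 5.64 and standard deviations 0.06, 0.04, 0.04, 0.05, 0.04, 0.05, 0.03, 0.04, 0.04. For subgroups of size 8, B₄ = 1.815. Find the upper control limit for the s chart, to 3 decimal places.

0.079

s̄ = (0.06 + 0.04 + 0.04 + 0.05 + 0.04 + 0.05 + 0.03 + 0.04 + 0.04) / 9 = 0.0433
UCL_s = B₄·s̄ = 1.815 × 0.0433 = 0.0786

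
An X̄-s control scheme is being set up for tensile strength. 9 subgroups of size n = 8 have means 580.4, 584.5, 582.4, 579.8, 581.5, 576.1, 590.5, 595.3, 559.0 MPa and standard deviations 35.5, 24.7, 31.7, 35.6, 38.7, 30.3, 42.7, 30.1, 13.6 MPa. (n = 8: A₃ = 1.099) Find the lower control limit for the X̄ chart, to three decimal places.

546.510

X̄̄ = (580.4 + 584.5 + 582.4 + 579.8 + 581.5 + 576.1 + 590.5 + 595.3 + 559.0) / 9 = 581.0556
s̄ = (35.5 + 24.7 + 31.7 + 35.6 + 38.7 + 30.3 + 42.7 + 30.1 + 13.6) / 9 = 31.4333
LCL = X̄̄ − A₃·s̄ = 581.0556 − 1.099 × 31.4333 = 546.5103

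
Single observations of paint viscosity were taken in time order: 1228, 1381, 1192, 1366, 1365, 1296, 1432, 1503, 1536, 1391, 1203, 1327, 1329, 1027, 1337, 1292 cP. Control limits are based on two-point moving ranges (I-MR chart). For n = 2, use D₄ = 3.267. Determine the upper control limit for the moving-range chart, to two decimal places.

Moving ranges: 153, 189, 174, 1, 69, 136, 71, 33, 145, 188, 124, 2, 302, 310, 45; M̄R̄ = 1942.0000 / 15 = 129.4667
UCL_MR = D₄·M̄R̄ = 3.267 × 129.4667 = 422.9676

422.97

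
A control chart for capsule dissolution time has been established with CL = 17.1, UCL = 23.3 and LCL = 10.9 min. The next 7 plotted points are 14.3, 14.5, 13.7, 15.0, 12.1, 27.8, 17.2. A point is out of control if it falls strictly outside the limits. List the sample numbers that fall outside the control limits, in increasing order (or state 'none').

6

Compare each point to [10.9, 23.3]: sample 6 = 27.8 > UCL.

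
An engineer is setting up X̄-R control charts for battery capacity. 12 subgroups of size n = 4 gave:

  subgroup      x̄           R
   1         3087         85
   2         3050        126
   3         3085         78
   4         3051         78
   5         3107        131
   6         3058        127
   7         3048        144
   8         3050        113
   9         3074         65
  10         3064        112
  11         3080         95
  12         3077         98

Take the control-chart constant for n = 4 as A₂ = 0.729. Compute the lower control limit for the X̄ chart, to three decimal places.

X̄̄ = (3087 + 3050 + 3085 + 3051 + 3107 + 3058 + 3048 + 3050 + 3074 + 3064 + 3080 + 3077) / 12 = 36831.0000 / 12 = 3069.2500
R̄ = (85 + 126 + 78 + 78 + 131 + 127 + 144 + 113 + 65 + 112 + 95 + 98) / 12 = 1252.0000 / 12 = 104.3333
LCL = X̄̄ − A₂·R̄ = 3069.2500 − 0.729 × 104.3333 = 2993.1910

2993.191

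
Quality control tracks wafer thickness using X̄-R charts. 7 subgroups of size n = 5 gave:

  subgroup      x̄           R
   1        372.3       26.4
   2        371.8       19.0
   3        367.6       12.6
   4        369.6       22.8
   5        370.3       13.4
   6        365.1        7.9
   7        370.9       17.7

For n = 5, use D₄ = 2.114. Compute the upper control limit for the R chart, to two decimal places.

R̄ = (26.4 + 19.0 + 12.6 + 22.8 + 13.4 + 7.9 + 17.7) / 7 = 119.8000 / 7 = 17.1143
UCL_R = D₄·R̄ = 2.114 × 17.1143 = 36.1796

36.18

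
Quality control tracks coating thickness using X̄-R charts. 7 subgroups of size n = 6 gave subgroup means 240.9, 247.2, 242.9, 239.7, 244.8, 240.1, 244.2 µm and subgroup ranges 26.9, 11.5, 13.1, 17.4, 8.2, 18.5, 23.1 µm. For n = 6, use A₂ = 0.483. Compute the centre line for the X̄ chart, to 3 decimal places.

242.829

X̄̄ = (240.9 + 247.2 + 242.9 + 239.7 + 244.8 + 240.1 + 244.2) / 7 = 1699.8000 / 7 = 242.8286
CL = X̄̄ = 242.8286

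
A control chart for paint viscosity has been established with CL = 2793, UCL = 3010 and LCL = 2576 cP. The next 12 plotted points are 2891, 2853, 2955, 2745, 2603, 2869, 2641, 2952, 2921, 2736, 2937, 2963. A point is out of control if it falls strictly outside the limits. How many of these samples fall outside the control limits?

0

All 12 points lie within [2576, 3010].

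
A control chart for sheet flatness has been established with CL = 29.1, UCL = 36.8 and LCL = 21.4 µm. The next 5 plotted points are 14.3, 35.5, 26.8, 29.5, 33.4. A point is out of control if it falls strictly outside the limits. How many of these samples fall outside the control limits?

1

Compare each point to [21.4, 36.8]: sample 1 = 14.3 < LCL.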